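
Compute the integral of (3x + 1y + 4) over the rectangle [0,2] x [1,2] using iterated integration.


By Fubini, integrate in x first, then y.
Step 1: Fix y, integrate over x in [0,2]:
  integral(3x + 1y + 4, x=0..2)
  = 3*(2^2 - 0^2)/2 + (1y + 4)*(2 - 0)
  = 6 + (1y + 4)*2
  = 6 + 2y + 8
  = 14 + 2y
Step 2: Integrate over y in [1,2]:
  integral(14 + 2y, y=1..2)
  = 14*1 + 2*(2^2 - 1^2)/2
  = 14 + 3
  = 17


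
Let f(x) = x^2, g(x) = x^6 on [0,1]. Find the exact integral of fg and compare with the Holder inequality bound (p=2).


Step 1: Exact integral of f*g = integral(x^8, 0, 1) = 1/9
     = 0.111111
Step 2: Holder bound with p=2, q=2:
  ||f||_p = (integral x^4 dx)^(1/2) = (1/5)^(1/2) = 0.447214
  ||g||_q = (integral x^12 dx)^(1/2) = (1/13)^(1/2) = 0.27735
Step 3: Holder bound = ||f||_p * ||g||_q = 0.447214 * 0.27735 = 0.124035
Verification: 0.111111 <= 0.124035 (Holder holds)


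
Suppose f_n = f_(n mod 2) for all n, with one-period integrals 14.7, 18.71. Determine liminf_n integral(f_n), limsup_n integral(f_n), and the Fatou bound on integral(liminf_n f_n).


The sequence (integral(f_n)) is periodic with period 2, repeating the values 14.7, 18.71 indefinitely.
Step 1: For a periodic sequence, every tail (a_m, a_(m+1), ...) contains all 2 period values infinitely often.
Step 2: Hence inf of every tail = min of the period values = min(14.7, 18.71) = 14.7.
        liminf_n integral(f_n) = sup over m of (inf of tail from m) = 14.7.
Step 3: Similarly sup of every tail = max of the period values = 18.71.
        limsup_n integral(f_n) = 18.71.
Step 4: Fatou's lemma: integral(liminf_n f_n) <= liminf_n integral(f_n) = 14.7.
        So the integral of the pointwise liminf is at most 14.7.


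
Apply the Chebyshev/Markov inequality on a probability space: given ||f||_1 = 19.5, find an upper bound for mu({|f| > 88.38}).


Chebyshev/Markov inequality: mu(|f| > eps) <= (||f||_p / eps)^p
Step 1: ||f||_1 / eps = 19.5 / 88.38 = 0.220638
Step 2: Raise to power p = 1:
  (0.220638)^1 = 0.220638
Step 3: Therefore mu(|f| > 88.38) <= 0.220638


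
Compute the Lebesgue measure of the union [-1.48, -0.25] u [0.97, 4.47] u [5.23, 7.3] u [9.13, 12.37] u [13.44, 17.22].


For pairwise disjoint intervals, m(union) = sum of lengths.
= (-0.25 - -1.48) + (4.47 - 0.97) + (7.3 - 5.23) + (12.37 - 9.13) + (17.22 - 13.44)
= 1.23 + 3.5 + 2.07 + 3.24 + 3.78
= 13.82


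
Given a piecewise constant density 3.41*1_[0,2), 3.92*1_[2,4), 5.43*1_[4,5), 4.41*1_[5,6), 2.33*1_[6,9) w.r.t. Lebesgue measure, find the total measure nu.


Integrate each piece of the Radon-Nikodym derivative:
Step 1: integral_0^2 3.41 dx = 3.41*(2-0) = 3.41*2 = 6.82
Step 2: integral_2^4 3.92 dx = 3.92*(4-2) = 3.92*2 = 7.84
Step 3: integral_4^5 5.43 dx = 5.43*(5-4) = 5.43*1 = 5.43
Step 4: integral_5^6 4.41 dx = 4.41*(6-5) = 4.41*1 = 4.41
Step 5: integral_6^9 2.33 dx = 2.33*(9-6) = 2.33*3 = 6.99
Total: 6.82 + 7.84 + 5.43 + 4.41 + 6.99 = 31.49


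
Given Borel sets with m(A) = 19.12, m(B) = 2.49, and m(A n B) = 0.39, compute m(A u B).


By inclusion-exclusion: m(A u B) = m(A) + m(B) - m(A n B)
= 19.12 + 2.49 - 0.39
= 21.22


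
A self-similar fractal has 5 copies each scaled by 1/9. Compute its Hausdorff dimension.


For a self-similar set with N copies scaled by 1/r:
dim_H = log(N)/log(r) = log(5)/log(9)
= 1.609438/2.197225
= 0.732487


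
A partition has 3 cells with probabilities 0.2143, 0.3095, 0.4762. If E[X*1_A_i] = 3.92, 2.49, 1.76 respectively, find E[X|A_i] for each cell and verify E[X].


For each cell A_i: E[X|A_i] = E[X*1_A_i] / P(A_i)
Step 1: E[X|A_1] = 3.92 / 0.2143 = 18.292114
Step 2: E[X|A_2] = 2.49 / 0.3095 = 8.045234
Step 3: E[X|A_3] = 1.76 / 0.4762 = 3.695926
Verification: E[X] = sum E[X*1_A_i] = 3.92 + 2.49 + 1.76 = 8.17


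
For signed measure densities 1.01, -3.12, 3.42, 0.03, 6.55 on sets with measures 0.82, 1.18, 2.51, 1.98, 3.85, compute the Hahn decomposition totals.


Step 1: Compute signed measure on each set:
  Set 1: 1.01 * 0.82 = 0.8282
  Set 2: -3.12 * 1.18 = -3.6816
  Set 3: 3.42 * 2.51 = 8.5842
  Set 4: 0.03 * 1.98 = 0.0594
  Set 5: 6.55 * 3.85 = 25.2175
Step 2: Total signed measure = (0.8282) + (-3.6816) + (8.5842) + (0.0594) + (25.2175)
     = 31.0077
Step 3: Positive part mu+(X) = sum of positive contributions = 34.6893
Step 4: Negative part mu-(X) = |sum of negative contributions| = 3.6816


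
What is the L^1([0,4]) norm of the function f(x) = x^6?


Step 1: ||f||_1 = (integral_0^4 |x^6|^1 dx)^(1/1)
     = (integral_0^4 x^6 dx)^(1/1)
Step 2: integral_0^4 x^6 dx = [x^7/(7)] from 0 to 4 = 4^7/7
     = 16384/7 = 2340.571429
Step 3: ||f||_1 = (2340.571429)^(1/1) = 2340.571429


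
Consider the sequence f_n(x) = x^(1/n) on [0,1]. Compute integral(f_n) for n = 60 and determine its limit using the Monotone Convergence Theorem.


At n = 60: f_60(x) = x^(1/60).
Step 1: integral(x^(1/60), 0, 1) = [x^(1/60+1) / (1/60+1)] from 0 to 1
     = 1 / (1/60 + 1) = 1 / ((60+1)/60) = 60/(60+1)
     = 60/61 = 0.983607
Step 2: As n -> infinity, f_n(x) = x^(1/n) -> 1 for x in (0,1], and f_n is increasing in n.
By MCT, lim_n integral(f_n) = integral(lim_n f_n) = integral(1, 0, 1) = 1.
Step 3: Verify convergence: 60/61 = 0.983607 -> 1


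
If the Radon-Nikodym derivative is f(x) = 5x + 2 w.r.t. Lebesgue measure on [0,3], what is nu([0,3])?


nu(A) = integral_A (dnu/dmu) dmu = integral_0^3 (5x + 2) dx
Step 1: Antiderivative F(x) = (5/2)x^2 + 2x
Step 2: F(3) = (5/2)*3^2 + 2*3 = 22.5 + 6 = 28.5
Step 3: F(0) = (5/2)*0^2 + 2*0 = 0.0 + 0 = 0.0
Step 4: nu([0,3]) = F(3) - F(0) = 28.5 - 0.0 = 28.5


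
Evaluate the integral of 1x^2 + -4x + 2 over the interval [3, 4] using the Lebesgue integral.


The Lebesgue integral of a Riemann-integrable function agrees with the Riemann integral.
Antiderivative F(x) = (1/3)x^3 + (-4/2)x^2 + 2x
F(4) = (1/3)*4^3 + (-4/2)*4^2 + 2*4
     = (1/3)*64 + (-4/2)*16 + 2*4
     = 21.333333 + -32 + 8
     = -2.666667
F(3) = -3
Integral = F(4) - F(3) = -2.666667 - -3 = 0.333333


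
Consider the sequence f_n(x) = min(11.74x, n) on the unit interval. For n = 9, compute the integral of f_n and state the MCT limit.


f(x) = 11.74x on [0,1]; f_n(x) = min(11.74x, n). At n = 9:
Step 1: f(x) reaches 9 at x = 9/11.74 = 0.76661
Step 2: integral(f_9) = integral(11.74x, 0, 0.76661) + integral(9, 0.76661, 1)
       = 11.74*0.76661^2/2 + 9*(1 - 0.76661)
       = 3.449744 + 2.100511
       = 5.550256
Step 3: As n -> infinity, f_n increases to f, so by MCT integral(f_n) -> integral(f) = 11.74/2 = 5.87.
Convergence: integral(f_9) = 5.550256 -> 5.87 as n -> infinity


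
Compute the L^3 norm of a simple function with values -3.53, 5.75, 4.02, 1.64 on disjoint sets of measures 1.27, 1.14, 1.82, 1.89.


Step 1: Compute |f_i|^3 for each value:
  |-3.53|^3 = 43.986977
  |5.75|^3 = 190.109375
  |4.02|^3 = 64.964808
  |1.64|^3 = 4.410944
Step 2: Multiply by measures and sum:
  43.986977 * 1.27 = 55.863461
  190.109375 * 1.14 = 216.724687
  64.964808 * 1.82 = 118.235951
  4.410944 * 1.89 = 8.336684
Sum = 55.863461 + 216.724687 + 118.235951 + 8.336684 = 399.160783
Step 3: Take the p-th root:
||f||_3 = (399.160783)^(1/3) = 7.362907


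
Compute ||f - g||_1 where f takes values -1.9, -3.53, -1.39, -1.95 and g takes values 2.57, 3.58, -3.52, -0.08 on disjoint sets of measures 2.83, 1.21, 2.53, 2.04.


Step 1: Compute differences f_i - g_i:
  -1.9 - 2.57 = -4.47
  -3.53 - 3.58 = -7.11
  -1.39 - -3.52 = 2.13
  -1.95 - -0.08 = -1.87
Step 2: Compute |diff|^1 * measure for each set:
  |-4.47|^1 * 2.83 = 4.47 * 2.83 = 12.6501
  |-7.11|^1 * 1.21 = 7.11 * 1.21 = 8.6031
  |2.13|^1 * 2.53 = 2.13 * 2.53 = 5.3889
  |-1.87|^1 * 2.04 = 1.87 * 2.04 = 3.8148
Step 3: Sum = 30.4569
Step 4: ||f-g||_1 = (30.4569)^(1/1) = 30.4569


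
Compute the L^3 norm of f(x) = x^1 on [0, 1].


Step 1: ||f||_3 = (integral_0^1 |x^1|^3 dx)^(1/3)
     = (integral_0^1 x^3 dx)^(1/3)
Step 2: integral_0^1 x^3 dx = [x^4/(4)] from 0 to 1 = 1^4/4
     = 1/4 = 0.25
Step 3: ||f||_3 = (0.25)^(1/3) = 0.629961


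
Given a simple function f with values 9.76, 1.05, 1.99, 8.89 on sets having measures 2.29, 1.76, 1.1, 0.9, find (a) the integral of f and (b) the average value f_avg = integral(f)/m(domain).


Step 1: Integral = sum(value_i * measure_i)
= 9.76*2.29 + 1.05*1.76 + 1.99*1.1 + 8.89*0.9
= 22.3504 + 1.848 + 2.189 + 8.001
= 34.3884
Step 2: Total measure of domain = 2.29 + 1.76 + 1.1 + 0.9 = 6.05
Step 3: Average value = 34.3884 / 6.05 = 5.684033


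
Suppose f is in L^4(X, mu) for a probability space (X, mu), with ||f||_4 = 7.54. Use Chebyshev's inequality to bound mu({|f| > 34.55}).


Chebyshev/Markov inequality: mu(|f| > eps) <= (||f||_p / eps)^p
Step 1: ||f||_4 / eps = 7.54 / 34.55 = 0.218234
Step 2: Raise to power p = 4:
  (0.218234)^4 = 0.002268
Step 3: Therefore mu(|f| > 34.55) <= 0.002268


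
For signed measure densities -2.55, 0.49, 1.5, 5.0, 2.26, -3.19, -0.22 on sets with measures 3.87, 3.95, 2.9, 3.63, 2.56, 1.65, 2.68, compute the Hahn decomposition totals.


Step 1: Compute signed measure on each set:
  Set 1: -2.55 * 3.87 = -9.8685
  Set 2: 0.49 * 3.95 = 1.9355
  Set 3: 1.5 * 2.9 = 4.35
  Set 4: 5.0 * 3.63 = 18.15
  Set 5: 2.26 * 2.56 = 5.7856
  Set 6: -3.19 * 1.65 = -5.2635
  Set 7: -0.22 * 2.68 = -0.5896
Step 2: Total signed measure = (-9.8685) + (1.9355) + (4.35) + (18.15) + (5.7856) + (-5.2635) + (-0.5896)
     = 14.4995
Step 3: Positive part mu+(X) = sum of positive contributions = 30.2211
Step 4: Negative part mu-(X) = |sum of negative contributions| = 15.7216


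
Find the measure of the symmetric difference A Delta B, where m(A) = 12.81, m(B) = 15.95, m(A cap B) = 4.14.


m(A Delta B) = m(A) + m(B) - 2*m(A n B)
= 12.81 + 15.95 - 2*4.14
= 12.81 + 15.95 - 8.28
= 20.48


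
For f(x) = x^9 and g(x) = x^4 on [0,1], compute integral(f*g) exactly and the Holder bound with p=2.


Step 1: Exact integral of f*g = integral(x^13, 0, 1) = 1/14
     = 0.071429
Step 2: Holder bound with p=2, q=2:
  ||f||_p = (integral x^18 dx)^(1/2) = (1/19)^(1/2) = 0.229416
  ||g||_q = (integral x^8 dx)^(1/2) = (1/9)^(1/2) = 0.333333
Step 3: Holder bound = ||f||_p * ||g||_q = 0.229416 * 0.333333 = 0.076472
Verification: 0.071429 <= 0.076472 (Holder holds)


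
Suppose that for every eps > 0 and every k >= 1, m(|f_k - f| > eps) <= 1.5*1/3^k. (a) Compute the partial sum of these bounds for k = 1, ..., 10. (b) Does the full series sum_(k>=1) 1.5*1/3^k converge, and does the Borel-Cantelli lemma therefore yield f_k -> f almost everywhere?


Step 1: List the terms 1.5*1/3^k for k = 1 to 10:
  k=1: 0.5
  k=2: 0.166667
  k=3: 0.055556
  k=4: 0.018519
  k=5: 0.006173
  k=6: 0.002058
  k=7: 6.858711e-04
  k=8: 2.286237e-04
  k=9: 7.620790e-05
  k=10: 2.540263e-05
Step 2: Partial sum = 0.5 + 0.166667 + 0.055556 + 0.018519 + 0.006173 + 0.002058 + 6.858711e-04 + 2.286237e-04 + 7.620790e-05 + 2.540263e-05
     = 0.749987
Step 3: The full series sum_(k>=1) 1.5*1/3^k converges (geometric series with ratio 1/3 < 1; a constant multiple of a convergent series converges).
Step 4: Fix eps > 0. Since sum_k m(|f_k - f| > eps) < infinity, the Borel-Cantelli lemma gives
        m(limsup_k {|f_k - f| > eps}) = 0, i.e. for a.e. x, |f_k(x) - f(x)| <= eps for all large k.
        Applying this with eps = 1/j for j = 1, 2, ... and intersecting the countably many full-measure sets,
        for a.e. x we get limsup_k |f_k(x) - f(x)| <= 1/j for every j, hence f_k -> f almost everywhere.
Conclusion: series converges; Borel-Cantelli yields f_k -> f a.e.


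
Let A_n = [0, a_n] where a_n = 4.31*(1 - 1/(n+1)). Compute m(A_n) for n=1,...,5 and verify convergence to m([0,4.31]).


By continuity of measure from below: if A_n increases to A, then m(A_n) -> m(A).
Here A = [0, 4.31], so m(A) = 4.31
Step 1: a_1 = 4.31*(1 - 1/2) = 2.155, m(A_1) = 2.155
Step 2: a_2 = 4.31*(1 - 1/3) = 2.8733, m(A_2) = 2.8733
Step 3: a_3 = 4.31*(1 - 1/4) = 3.2325, m(A_3) = 3.2325
Step 4: a_4 = 4.31*(1 - 1/5) = 3.448, m(A_4) = 3.448
Step 5: a_5 = 4.31*(1 - 1/6) = 3.5917, m(A_5) = 3.5917
Limit: m(A_n) -> m([0,4.31]) = 4.31


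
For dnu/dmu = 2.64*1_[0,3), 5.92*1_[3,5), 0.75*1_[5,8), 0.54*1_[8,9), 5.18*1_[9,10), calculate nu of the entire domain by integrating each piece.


Integrate each piece of the Radon-Nikodym derivative:
Step 1: integral_0^3 2.64 dx = 2.64*(3-0) = 2.64*3 = 7.92
Step 2: integral_3^5 5.92 dx = 5.92*(5-3) = 5.92*2 = 11.84
Step 3: integral_5^8 0.75 dx = 0.75*(8-5) = 0.75*3 = 2.25
Step 4: integral_8^9 0.54 dx = 0.54*(9-8) = 0.54*1 = 0.54
Step 5: integral_9^10 5.18 dx = 5.18*(10-9) = 5.18*1 = 5.18
Total: 7.92 + 11.84 + 2.25 + 0.54 + 5.18 = 27.73


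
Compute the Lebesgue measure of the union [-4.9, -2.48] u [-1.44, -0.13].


For pairwise disjoint intervals, m(union) = sum of lengths.
= (-2.48 - -4.9) + (-0.13 - -1.44)
= 2.42 + 1.31
= 3.73


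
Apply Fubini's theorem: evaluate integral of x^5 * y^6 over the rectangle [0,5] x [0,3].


By Fubini's theorem, the double integral factors as a product of single integrals:
Step 1: integral_0^5 x^5 dx = [x^6/6] from 0 to 5
     = 5^6/6 = 2604.166667
Step 2: integral_0^3 y^6 dy = [y^7/7] from 0 to 3
     = 3^7/7 = 312.428571
Step 3: Double integral = 2604.166667 * 312.428571 = 813616.071429


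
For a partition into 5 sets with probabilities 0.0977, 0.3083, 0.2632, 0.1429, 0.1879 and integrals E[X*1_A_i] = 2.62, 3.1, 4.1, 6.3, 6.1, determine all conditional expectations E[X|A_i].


For each cell A_i: E[X|A_i] = E[X*1_A_i] / P(A_i)
Step 1: E[X|A_1] = 2.62 / 0.0977 = 26.816786
Step 2: E[X|A_2] = 3.1 / 0.3083 = 10.055141
Step 3: E[X|A_3] = 4.1 / 0.2632 = 15.577508
Step 4: E[X|A_4] = 6.3 / 0.1429 = 44.086774
Step 5: E[X|A_5] = 6.1 / 0.1879 = 32.464077
Verification: E[X] = sum E[X*1_A_i] = 2.62 + 3.1 + 4.1 + 6.3 + 6.1 = 22.22


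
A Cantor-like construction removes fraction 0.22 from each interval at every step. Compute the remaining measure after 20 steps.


Step 1: At each step, fraction remaining = 1 - 0.22 = 0.78
Step 2: After 20 steps, measure = (0.78)^20
Result = 0.006949


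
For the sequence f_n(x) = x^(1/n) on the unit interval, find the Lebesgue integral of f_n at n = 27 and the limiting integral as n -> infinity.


At n = 27: f_27(x) = x^(1/27).
Step 1: integral(x^(1/27), 0, 1) = [x^(1/27+1) / (1/27+1)] from 0 to 1
     = 1 / (1/27 + 1) = 1 / ((27+1)/27) = 27/(27+1)
     = 27/28 = 0.964286
Step 2: As n -> infinity, f_n(x) = x^(1/n) -> 1 for x in (0,1], and f_n is increasing in n.
By MCT, lim_n integral(f_n) = integral(lim_n f_n) = integral(1, 0, 1) = 1.
Step 3: Verify convergence: 27/28 = 0.964286 -> 1


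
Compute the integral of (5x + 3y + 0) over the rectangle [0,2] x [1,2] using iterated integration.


By Fubini, integrate in x first, then y.
Step 1: Fix y, integrate over x in [0,2]:
  integral(5x + 3y + 0, x=0..2)
  = 5*(2^2 - 0^2)/2 + (3y + 0)*(2 - 0)
  = 10 + (3y + 0)*2
  = 10 + 6y + 0
  = 10 + 6y
Step 2: Integrate over y in [1,2]:
  integral(10 + 6y, y=1..2)
  = 10*1 + 6*(2^2 - 1^2)/2
  = 10 + 9
  = 19


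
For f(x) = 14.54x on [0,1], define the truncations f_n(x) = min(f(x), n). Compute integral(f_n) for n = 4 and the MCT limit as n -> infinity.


f(x) = 14.54x on [0,1]; f_n(x) = min(14.54x, n). At n = 4:
Step 1: f(x) reaches 4 at x = 4/14.54 = 0.275103
Step 2: integral(f_4) = integral(14.54x, 0, 0.275103) + integral(4, 0.275103, 1)
       = 14.54*0.275103^2/2 + 4*(1 - 0.275103)
       = 0.550206 + 2.899587
       = 3.449794
Step 3: As n -> infinity, f_n increases to f, so by MCT integral(f_n) -> integral(f) = 14.54/2 = 7.27.
Convergence: integral(f_4) = 3.449794 -> 7.27 as n -> infinity


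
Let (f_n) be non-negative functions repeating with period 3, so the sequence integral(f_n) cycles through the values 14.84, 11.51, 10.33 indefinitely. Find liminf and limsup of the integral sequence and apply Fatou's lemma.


The sequence (integral(f_n)) is periodic with period 3, repeating the values 14.84, 11.51, 10.33 indefinitely.
Step 1: For a periodic sequence, every tail (a_m, a_(m+1), ...) contains all 3 period values infinitely often.
Step 2: Hence inf of every tail = min of the period values = min(14.84, 11.51, 10.33) = 10.33.
        liminf_n integral(f_n) = sup over m of (inf of tail from m) = 10.33.
Step 3: Similarly sup of every tail = max of the period values = 14.84.
        limsup_n integral(f_n) = 14.84.
Step 4: Fatou's lemma: integral(liminf_n f_n) <= liminf_n integral(f_n) = 10.33.
        So the integral of the pointwise liminf is at most 10.33.


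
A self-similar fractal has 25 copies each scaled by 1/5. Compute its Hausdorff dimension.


For a self-similar set with N copies scaled by 1/r:
dim_H = log(N)/log(r) = log(25)/log(5)
= 3.218876/1.609438
= 2


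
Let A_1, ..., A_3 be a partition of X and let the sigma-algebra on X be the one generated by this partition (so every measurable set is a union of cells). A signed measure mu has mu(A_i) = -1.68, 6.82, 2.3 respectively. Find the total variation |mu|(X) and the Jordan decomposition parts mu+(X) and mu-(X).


Step 1: Every measurable set is a union of atoms (the cells / points), so a Hahn decomposition is
  obtained by grouping atoms by sign: P = union of atoms with mu > 0, N = union of the remaining atoms.
  Atoms in P (indices): 2, 3;  atoms in N (indices): 1
  Positive values: 6.82, 2.3
  Negative values: -1.68
Step 2: mu+(X) = mu(P) = sum of positive atom values = 9.12
Step 3: mu-(X) = -mu(N) = sum of |negative atom values| = 1.68
Step 4: |mu|(X) = mu+(X) + mu-(X) = 9.12 + 1.68 = 10.8


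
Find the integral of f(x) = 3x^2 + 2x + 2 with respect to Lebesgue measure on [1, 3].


The Lebesgue integral of a Riemann-integrable function agrees with the Riemann integral.
Antiderivative F(x) = (3/3)x^3 + (2/2)x^2 + 2x
F(3) = (3/3)*3^3 + (2/2)*3^2 + 2*3
     = (3/3)*27 + (2/2)*9 + 2*3
     = 27 + 9 + 6
     = 42
F(1) = 4
Integral = F(3) - F(1) = 42 - 4 = 38


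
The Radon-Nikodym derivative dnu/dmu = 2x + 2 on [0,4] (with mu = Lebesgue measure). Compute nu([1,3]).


nu(A) = integral_A (dnu/dmu) dmu = integral_1^3 (2x + 2) dx
Step 1: Antiderivative F(x) = (2/2)x^2 + 2x
Step 2: F(3) = (2/2)*3^2 + 2*3 = 9 + 6 = 15
Step 3: F(1) = (2/2)*1^2 + 2*1 = 1 + 2 = 3
Step 4: nu([1,3]) = F(3) - F(1) = 15 - 3 = 12


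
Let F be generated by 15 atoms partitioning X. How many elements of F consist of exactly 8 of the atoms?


Each element of F is a union of some subset of the 15 atoms.
Elements that are unions of exactly 8 atoms correspond to 8-element subsets of the 15 atoms.
Count = C(15, 8) = 15! / (8! * 7!) = 6435.


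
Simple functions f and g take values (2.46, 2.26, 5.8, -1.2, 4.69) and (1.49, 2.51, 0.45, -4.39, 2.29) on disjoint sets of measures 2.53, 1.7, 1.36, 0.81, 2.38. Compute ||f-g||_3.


Step 1: Compute differences f_i - g_i:
  2.46 - 1.49 = 0.97
  2.26 - 2.51 = -0.25
  5.8 - 0.45 = 5.35
  -1.2 - -4.39 = 3.19
  4.69 - 2.29 = 2.4
Step 2: Compute |diff|^3 * measure for each set:
  |0.97|^3 * 2.53 = 0.912673 * 2.53 = 2.309063
  |-0.25|^3 * 1.7 = 0.015625 * 1.7 = 0.026562
  |5.35|^3 * 1.36 = 153.130375 * 1.36 = 208.25731
  |3.19|^3 * 0.81 = 32.461759 * 0.81 = 26.294025
  |2.4|^3 * 2.38 = 13.824 * 2.38 = 32.90112
Step 3: Sum = 269.78808
Step 4: ||f-g||_3 = (269.78808)^(1/3) = 6.461613


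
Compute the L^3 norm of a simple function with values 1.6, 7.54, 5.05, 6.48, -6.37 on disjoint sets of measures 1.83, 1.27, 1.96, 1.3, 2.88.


Step 1: Compute |f_i|^3 for each value:
  |1.6|^3 = 4.096
  |7.54|^3 = 428.661064
  |5.05|^3 = 128.787625
  |6.48|^3 = 272.097792
  |-6.37|^3 = 258.474853
Step 2: Multiply by measures and sum:
  4.096 * 1.83 = 7.49568
  428.661064 * 1.27 = 544.399551
  128.787625 * 1.96 = 252.423745
  272.097792 * 1.3 = 353.72713
  258.474853 * 2.88 = 744.407577
Sum = 7.49568 + 544.399551 + 252.423745 + 353.72713 + 744.407577 = 1902.453683
Step 3: Take the p-th root:
||f||_3 = (1902.453683)^(1/3) = 12.390953


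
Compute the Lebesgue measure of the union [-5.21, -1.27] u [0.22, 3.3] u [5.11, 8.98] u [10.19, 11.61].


For pairwise disjoint intervals, m(union) = sum of lengths.
= (-1.27 - -5.21) + (3.3 - 0.22) + (8.98 - 5.11) + (11.61 - 10.19)
= 3.94 + 3.08 + 3.87 + 1.42
= 12.31


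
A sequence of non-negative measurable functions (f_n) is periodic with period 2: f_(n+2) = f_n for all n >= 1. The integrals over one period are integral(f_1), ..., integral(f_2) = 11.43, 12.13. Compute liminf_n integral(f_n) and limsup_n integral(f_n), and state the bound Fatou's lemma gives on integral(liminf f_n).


The sequence (integral(f_n)) is periodic with period 2, repeating the values 11.43, 12.13 indefinitely.
Step 1: For a periodic sequence, every tail (a_m, a_(m+1), ...) contains all 2 period values infinitely often.
Step 2: Hence inf of every tail = min of the period values = min(11.43, 12.13) = 11.43.
        liminf_n integral(f_n) = sup over m of (inf of tail from m) = 11.43.
Step 3: Similarly sup of every tail = max of the period values = 12.13.
        limsup_n integral(f_n) = 12.13.
Step 4: Fatou's lemma: integral(liminf_n f_n) <= liminf_n integral(f_n) = 11.43.
        So the integral of the pointwise liminf is at most 11.43.


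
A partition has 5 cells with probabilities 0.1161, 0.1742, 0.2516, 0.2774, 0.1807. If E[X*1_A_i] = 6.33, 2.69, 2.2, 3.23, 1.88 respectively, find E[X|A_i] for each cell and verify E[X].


For each cell A_i: E[X|A_i] = E[X*1_A_i] / P(A_i)
Step 1: E[X|A_1] = 6.33 / 0.1161 = 54.521964
Step 2: E[X|A_2] = 2.69 / 0.1742 = 15.442021
Step 3: E[X|A_3] = 2.2 / 0.2516 = 8.744038
Step 4: E[X|A_4] = 3.23 / 0.2774 = 11.643836
Step 5: E[X|A_5] = 1.88 / 0.1807 = 10.403985
Verification: E[X] = sum E[X*1_A_i] = 6.33 + 2.69 + 2.2 + 3.23 + 1.88 = 16.33


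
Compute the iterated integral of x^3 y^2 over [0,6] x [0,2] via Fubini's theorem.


By Fubini's theorem, the double integral factors as a product of single integrals:
Step 1: integral_0^6 x^3 dx = [x^4/4] from 0 to 6
     = 6^4/4 = 324
Step 2: integral_0^2 y^2 dy = [y^3/3] from 0 to 2
     = 2^3/3 = 2.666667
Step 3: Double integral = 324 * 2.666667 = 864


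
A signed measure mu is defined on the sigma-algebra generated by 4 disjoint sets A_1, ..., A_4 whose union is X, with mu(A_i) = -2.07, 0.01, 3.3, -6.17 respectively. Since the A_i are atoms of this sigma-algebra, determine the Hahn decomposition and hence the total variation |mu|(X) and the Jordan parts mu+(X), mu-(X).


Step 1: Every measurable set is a union of atoms (the cells / points), so a Hahn decomposition is
  obtained by grouping atoms by sign: P = union of atoms with mu > 0, N = union of the remaining atoms.
  Atoms in P (indices): 2, 3;  atoms in N (indices): 1, 4
  Positive values: 0.01, 3.3
  Negative values: -2.07, -6.17
Step 2: mu+(X) = mu(P) = sum of positive atom values = 3.31
Step 3: mu-(X) = -mu(N) = sum of |negative atom values| = 8.24
Step 4: |mu|(X) = mu+(X) + mu-(X) = 3.31 + 8.24 = 11.55


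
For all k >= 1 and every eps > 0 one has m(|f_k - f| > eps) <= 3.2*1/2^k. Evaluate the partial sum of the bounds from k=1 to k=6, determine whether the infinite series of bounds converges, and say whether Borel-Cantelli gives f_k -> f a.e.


Step 1: List the terms 3.2*1/2^k for k = 1 to 6:
  k=1: 1.6
  k=2: 0.8
  k=3: 0.4
  k=4: 0.2
  k=5: 0.1
  k=6: 0.05
Step 2: Partial sum = 1.6 + 0.8 + 0.4 + 0.2 + 0.1 + 0.05
     = 3.15
Step 3: The full series sum_(k>=1) 3.2*1/2^k converges (geometric series with ratio 1/2 < 1; a constant multiple of a convergent series converges).
Step 4: Fix eps > 0. Since sum_k m(|f_k - f| > eps) < infinity, the Borel-Cantelli lemma gives
        m(limsup_k {|f_k - f| > eps}) = 0, i.e. for a.e. x, |f_k(x) - f(x)| <= eps for all large k.
        Applying this with eps = 1/j for j = 1, 2, ... and intersecting the countably many full-measure sets,
        for a.e. x we get limsup_k |f_k(x) - f(x)| <= 1/j for every j, hence f_k -> f almost everywhere.
Conclusion: series converges; Borel-Cantelli yields f_k -> f a.e.


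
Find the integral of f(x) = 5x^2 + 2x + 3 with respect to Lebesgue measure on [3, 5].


The Lebesgue integral of a Riemann-integrable function agrees with the Riemann integral.
Antiderivative F(x) = (5/3)x^3 + (2/2)x^2 + 3x
F(5) = (5/3)*5^3 + (2/2)*5^2 + 3*5
     = (5/3)*125 + (2/2)*25 + 3*5
     = 208.333333 + 25 + 15
     = 248.333333
F(3) = 63
Integral = F(5) - F(3) = 248.333333 - 63 = 185.333333


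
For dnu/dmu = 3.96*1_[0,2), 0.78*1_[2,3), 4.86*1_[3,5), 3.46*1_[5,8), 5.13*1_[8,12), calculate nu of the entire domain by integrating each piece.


Integrate each piece of the Radon-Nikodym derivative:
Step 1: integral_0^2 3.96 dx = 3.96*(2-0) = 3.96*2 = 7.92
Step 2: integral_2^3 0.78 dx = 0.78*(3-2) = 0.78*1 = 0.78
Step 3: integral_3^5 4.86 dx = 4.86*(5-3) = 4.86*2 = 9.72
Step 4: integral_5^8 3.46 dx = 3.46*(8-5) = 3.46*3 = 10.38
Step 5: integral_8^12 5.13 dx = 5.13*(12-8) = 5.13*4 = 20.52
Total: 7.92 + 0.78 + 9.72 + 10.38 + 20.52 = 49.32


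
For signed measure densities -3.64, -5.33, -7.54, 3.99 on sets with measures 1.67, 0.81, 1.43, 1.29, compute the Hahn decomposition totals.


Step 1: Compute signed measure on each set:
  Set 1: -3.64 * 1.67 = -6.0788
  Set 2: -5.33 * 0.81 = -4.3173
  Set 3: -7.54 * 1.43 = -10.7822
  Set 4: 3.99 * 1.29 = 5.1471
Step 2: Total signed measure = (-6.0788) + (-4.3173) + (-10.7822) + (5.1471)
     = -16.0312
Step 3: Positive part mu+(X) = sum of positive contributions = 5.1471
Step 4: Negative part mu-(X) = |sum of negative contributions| = 21.1783


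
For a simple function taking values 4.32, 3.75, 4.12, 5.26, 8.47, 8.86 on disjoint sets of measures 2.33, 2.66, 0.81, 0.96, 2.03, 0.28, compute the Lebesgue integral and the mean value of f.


Step 1: Integral = sum(value_i * measure_i)
= 4.32*2.33 + 3.75*2.66 + 4.12*0.81 + 5.26*0.96 + 8.47*2.03 + 8.86*0.28
= 10.0656 + 9.975 + 3.3372 + 5.0496 + 17.1941 + 2.4808
= 48.1023
Step 2: Total measure of domain = 2.33 + 2.66 + 0.81 + 0.96 + 2.03 + 0.28 = 9.07
Step 3: Average value = 48.1023 / 9.07 = 5.303451


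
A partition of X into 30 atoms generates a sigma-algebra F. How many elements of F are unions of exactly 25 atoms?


Each element of F is a union of some subset of the 30 atoms.
Elements that are unions of exactly 25 atoms correspond to 25-element subsets of the 30 atoms.
Count = C(30, 25) = 30! / (25! * 5!) = 142506.


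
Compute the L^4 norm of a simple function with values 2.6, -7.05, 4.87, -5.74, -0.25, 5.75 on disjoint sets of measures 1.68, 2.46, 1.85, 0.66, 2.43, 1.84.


Step 1: Compute |f_i|^4 for each value:
  |2.6|^4 = 45.6976
  |-7.05|^4 = 2470.338506
  |4.87|^4 = 562.491346
  |-5.74|^4 = 1085.544346
  |-0.25|^4 = 0.003906
  |5.75|^4 = 1093.128906
Step 2: Multiply by measures and sum:
  45.6976 * 1.68 = 76.771968
  2470.338506 * 2.46 = 6077.032725
  562.491346 * 1.85 = 1040.608989
  1085.544346 * 0.66 = 716.459268
  0.003906 * 2.43 = 0.009492
  1093.128906 * 1.84 = 2011.357188
Sum = 76.771968 + 6077.032725 + 1040.608989 + 716.459268 + 0.009492 + 2011.357188 = 9922.239631
Step 3: Take the p-th root:
||f||_4 = (9922.239631)^(1/4) = 9.980503


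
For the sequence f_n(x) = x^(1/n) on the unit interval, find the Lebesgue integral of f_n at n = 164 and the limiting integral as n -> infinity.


At n = 164: f_164(x) = x^(1/164).
Step 1: integral(x^(1/164), 0, 1) = [x^(1/164+1) / (1/164+1)] from 0 to 1
     = 1 / (1/164 + 1) = 1 / ((164+1)/164) = 164/(164+1)
     = 164/165 = 0.993939
Step 2: As n -> infinity, f_n(x) = x^(1/n) -> 1 for x in (0,1], and f_n is increasing in n.
By MCT, lim_n integral(f_n) = integral(lim_n f_n) = integral(1, 0, 1) = 1.
Step 3: Verify convergence: 164/165 = 0.993939 -> 1


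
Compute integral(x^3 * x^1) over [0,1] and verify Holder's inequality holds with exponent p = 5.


Step 1: Exact integral of f*g = integral(x^4, 0, 1) = 1/5
     = 0.2
Step 2: Holder bound with p=5, q=1.25:
  ||f||_p = (integral x^15 dx)^(1/5) = (1/16)^(1/5) = 0.574349
  ||g||_q = (integral x^1.25 dx)^(1/1.25) = (1/2.25)^(1/1.25) = 0.522702
Step 3: Holder bound = ||f||_p * ||g||_q = 0.574349 * 0.522702 = 0.300213
Verification: 0.2 <= 0.300213 (Holder holds)


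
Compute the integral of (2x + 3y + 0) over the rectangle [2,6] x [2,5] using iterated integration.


By Fubini, integrate in x first, then y.
Step 1: Fix y, integrate over x in [2,6]:
  integral(2x + 3y + 0, x=2..6)
  = 2*(6^2 - 2^2)/2 + (3y + 0)*(6 - 2)
  = 32 + (3y + 0)*4
  = 32 + 12y + 0
  = 32 + 12y
Step 2: Integrate over y in [2,5]:
  integral(32 + 12y, y=2..5)
  = 32*3 + 12*(5^2 - 2^2)/2
  = 96 + 126
  = 222


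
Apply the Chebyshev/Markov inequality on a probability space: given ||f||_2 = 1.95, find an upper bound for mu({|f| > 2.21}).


Chebyshev/Markov inequality: mu(|f| > eps) <= (||f||_p / eps)^p
Step 1: ||f||_2 / eps = 1.95 / 2.21 = 0.882353
Step 2: Raise to power p = 2:
  (0.882353)^2 = 0.778547
Step 3: Therefore mu(|f| > 2.21) <= 0.778547


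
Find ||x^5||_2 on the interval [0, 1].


Step 1: ||f||_2 = (integral_0^1 |x^5|^2 dx)^(1/2)
     = (integral_0^1 x^10 dx)^(1/2)
Step 2: integral_0^1 x^10 dx = [x^11/(11)] from 0 to 1 = 1^11/11
     = 1/11 = 0.090909
Step 3: ||f||_2 = (0.090909)^(1/2) = 0.301511


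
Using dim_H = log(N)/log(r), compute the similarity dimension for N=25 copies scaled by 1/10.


For a self-similar set with N copies scaled by 1/r:
dim_H = log(N)/log(r) = log(25)/log(10)
= 3.218876/2.302585
= 1.39794


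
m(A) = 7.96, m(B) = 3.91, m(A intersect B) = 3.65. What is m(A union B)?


By inclusion-exclusion: m(A u B) = m(A) + m(B) - m(A n B)
= 7.96 + 3.91 - 3.65
= 8.22


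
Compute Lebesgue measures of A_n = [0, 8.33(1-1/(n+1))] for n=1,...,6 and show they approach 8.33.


By continuity of measure from below: if A_n increases to A, then m(A_n) -> m(A).
Here A = [0, 8.33], so m(A) = 8.33
Step 1: a_1 = 8.33*(1 - 1/2) = 4.165, m(A_1) = 4.165
Step 2: a_2 = 8.33*(1 - 1/3) = 5.5533, m(A_2) = 5.5533
Step 3: a_3 = 8.33*(1 - 1/4) = 6.2475, m(A_3) = 6.2475
Step 4: a_4 = 8.33*(1 - 1/5) = 6.664, m(A_4) = 6.664
Step 5: a_5 = 8.33*(1 - 1/6) = 6.9417, m(A_5) = 6.9417
Step 6: a_6 = 8.33*(1 - 1/7) = 7.14, m(A_6) = 7.14
Limit: m(A_n) -> m([0,8.33]) = 8.33


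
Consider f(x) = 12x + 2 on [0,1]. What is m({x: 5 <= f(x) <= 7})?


f^(-1)([5, 7]) = {x : 5 <= 12x + 2 <= 7}
Solving: (5 - 2)/12 <= x <= (7 - 2)/12
= [0.25, 0.416667]
Intersecting with [0,1]: [0.25, 0.416667]
Measure = 0.416667 - 0.25 = 0.166667


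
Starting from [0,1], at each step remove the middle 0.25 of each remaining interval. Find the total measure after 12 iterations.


Step 1: At each step, fraction remaining = 1 - 0.25 = 0.75
Step 2: After 12 steps, measure = (0.75)^12
Result = 0.031676


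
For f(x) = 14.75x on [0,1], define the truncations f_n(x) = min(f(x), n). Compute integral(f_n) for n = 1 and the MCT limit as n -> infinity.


f(x) = 14.75x on [0,1]; f_n(x) = min(14.75x, n). At n = 1:
Step 1: f(x) reaches 1 at x = 1/14.75 = 0.067797
Step 2: integral(f_1) = integral(14.75x, 0, 0.067797) + integral(1, 0.067797, 1)
       = 14.75*0.067797^2/2 + 1*(1 - 0.067797)
       = 0.033898 + 0.932203
       = 0.966102
Step 3: As n -> infinity, f_n increases to f, so by MCT integral(f_n) -> integral(f) = 14.75/2 = 7.375.
Convergence: integral(f_1) = 0.966102 -> 7.375 as n -> infinity


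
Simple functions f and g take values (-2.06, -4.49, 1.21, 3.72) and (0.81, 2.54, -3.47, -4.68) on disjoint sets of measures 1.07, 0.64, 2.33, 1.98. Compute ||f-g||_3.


Step 1: Compute differences f_i - g_i:
  -2.06 - 0.81 = -2.87
  -4.49 - 2.54 = -7.03
  1.21 - -3.47 = 4.68
  3.72 - -4.68 = 8.4
Step 2: Compute |diff|^3 * measure for each set:
  |-2.87|^3 * 1.07 = 23.639903 * 1.07 = 25.294696
  |-7.03|^3 * 0.64 = 347.428927 * 0.64 = 222.354513
  |4.68|^3 * 2.33 = 102.503232 * 2.33 = 238.832531
  |8.4|^3 * 1.98 = 592.704 * 1.98 = 1173.55392
Step 3: Sum = 1660.03566
Step 4: ||f-g||_3 = (1660.03566)^(1/3) = 11.840566


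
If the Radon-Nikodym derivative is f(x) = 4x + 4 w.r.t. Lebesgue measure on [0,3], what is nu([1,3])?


nu(A) = integral_A (dnu/dmu) dmu = integral_1^3 (4x + 4) dx
Step 1: Antiderivative F(x) = (4/2)x^2 + 4x
Step 2: F(3) = (4/2)*3^2 + 4*3 = 18 + 12 = 30
Step 3: F(1) = (4/2)*1^2 + 4*1 = 2 + 4 = 6
Step 4: nu([1,3]) = F(3) - F(1) = 30 - 6 = 24


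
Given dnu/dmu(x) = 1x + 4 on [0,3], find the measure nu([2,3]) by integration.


nu(A) = integral_A (dnu/dmu) dmu = integral_2^3 (1x + 4) dx
Step 1: Antiderivative F(x) = (1/2)x^2 + 4x
Step 2: F(3) = (1/2)*3^2 + 4*3 = 4.5 + 12 = 16.5
Step 3: F(2) = (1/2)*2^2 + 4*2 = 2 + 8 = 10
Step 4: nu([2,3]) = F(3) - F(2) = 16.5 - 10 = 6.5


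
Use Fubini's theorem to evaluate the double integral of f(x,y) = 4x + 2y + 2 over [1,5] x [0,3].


By Fubini, integrate in x first, then y.
Step 1: Fix y, integrate over x in [1,5]:
  integral(4x + 2y + 2, x=1..5)
  = 4*(5^2 - 1^2)/2 + (2y + 2)*(5 - 1)
  = 48 + (2y + 2)*4
  = 48 + 8y + 8
  = 56 + 8y
Step 2: Integrate over y in [0,3]:
  integral(56 + 8y, y=0..3)
  = 56*3 + 8*(3^2 - 0^2)/2
  = 168 + 36
  = 204


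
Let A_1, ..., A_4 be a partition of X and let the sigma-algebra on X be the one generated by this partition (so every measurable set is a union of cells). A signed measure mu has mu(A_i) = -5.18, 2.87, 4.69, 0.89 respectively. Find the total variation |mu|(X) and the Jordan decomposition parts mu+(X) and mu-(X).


Step 1: Every measurable set is a union of atoms (the cells / points), so a Hahn decomposition is
  obtained by grouping atoms by sign: P = union of atoms with mu > 0, N = union of the remaining atoms.
  Atoms in P (indices): 2, 3, 4;  atoms in N (indices): 1
  Positive values: 2.87, 4.69, 0.89
  Negative values: -5.18
Step 2: mu+(X) = mu(P) = sum of positive atom values = 8.45
Step 3: mu-(X) = -mu(N) = sum of |negative atom values| = 5.18
Step 4: |mu|(X) = mu+(X) + mu-(X) = 8.45 + 5.18 = 13.63


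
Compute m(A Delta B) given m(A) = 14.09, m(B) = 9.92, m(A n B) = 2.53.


m(A Delta B) = m(A) + m(B) - 2*m(A n B)
= 14.09 + 9.92 - 2*2.53
= 14.09 + 9.92 - 5.06
= 18.95


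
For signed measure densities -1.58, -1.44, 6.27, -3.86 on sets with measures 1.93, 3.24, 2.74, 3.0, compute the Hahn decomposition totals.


Step 1: Compute signed measure on each set:
  Set 1: -1.58 * 1.93 = -3.0494
  Set 2: -1.44 * 3.24 = -4.6656
  Set 3: 6.27 * 2.74 = 17.1798
  Set 4: -3.86 * 3.0 = -11.58
Step 2: Total signed measure = (-3.0494) + (-4.6656) + (17.1798) + (-11.58)
     = -2.1152
Step 3: Positive part mu+(X) = sum of positive contributions = 17.1798
Step 4: Negative part mu-(X) = |sum of negative contributions| = 19.295


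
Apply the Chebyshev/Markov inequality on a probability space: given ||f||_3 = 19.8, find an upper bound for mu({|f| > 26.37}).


Chebyshev/Markov inequality: mu(|f| > eps) <= (||f||_p / eps)^p
Step 1: ||f||_3 / eps = 19.8 / 26.37 = 0.750853
Step 2: Raise to power p = 3:
  (0.750853)^3 = 0.423316
Step 3: Therefore mu(|f| > 26.37) <= 0.423316


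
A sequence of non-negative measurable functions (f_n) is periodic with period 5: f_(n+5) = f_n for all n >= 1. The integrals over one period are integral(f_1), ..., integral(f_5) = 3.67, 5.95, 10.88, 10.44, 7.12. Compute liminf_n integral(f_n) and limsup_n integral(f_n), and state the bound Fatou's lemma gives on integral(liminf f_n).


The sequence (integral(f_n)) is periodic with period 5, repeating the values 3.67, 5.95, 10.88, 10.44, 7.12 indefinitely.
Step 1: For a periodic sequence, every tail (a_m, a_(m+1), ...) contains all 5 period values infinitely often.
Step 2: Hence inf of every tail = min of the period values = min(3.67, 5.95, 10.88, 10.44, 7.12) = 3.67.
        liminf_n integral(f_n) = sup over m of (inf of tail from m) = 3.67.
Step 3: Similarly sup of every tail = max of the period values = 10.88.
        limsup_n integral(f_n) = 10.88.
Step 4: Fatou's lemma: integral(liminf_n f_n) <= liminf_n integral(f_n) = 3.67.
        So the integral of the pointwise liminf is at most 3.67.


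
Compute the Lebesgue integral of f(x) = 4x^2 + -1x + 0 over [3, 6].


The Lebesgue integral of a Riemann-integrable function agrees with the Riemann integral.
Antiderivative F(x) = (4/3)x^3 + (-1/2)x^2 + 0x
F(6) = (4/3)*6^3 + (-1/2)*6^2 + 0*6
     = (4/3)*216 + (-1/2)*36 + 0*6
     = 288 + -18 + 0
     = 270
F(3) = 31.5
Integral = F(6) - F(3) = 270 - 31.5 = 238.5


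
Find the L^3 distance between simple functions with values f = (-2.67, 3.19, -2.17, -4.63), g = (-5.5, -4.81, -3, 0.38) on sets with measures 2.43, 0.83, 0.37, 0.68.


Step 1: Compute differences f_i - g_i:
  -2.67 - -5.5 = 2.83
  3.19 - -4.81 = 8
  -2.17 - -3 = 0.83
  -4.63 - 0.38 = -5.01
Step 2: Compute |diff|^3 * measure for each set:
  |2.83|^3 * 2.43 = 22.665187 * 2.43 = 55.076404
  |8|^3 * 0.83 = 512 * 0.83 = 424.96
  |0.83|^3 * 0.37 = 0.571787 * 0.37 = 0.211561
  |-5.01|^3 * 0.68 = 125.751501 * 0.68 = 85.511021
Step 3: Sum = 565.758986
Step 4: ||f-g||_3 = (565.758986)^(1/3) = 8.27073


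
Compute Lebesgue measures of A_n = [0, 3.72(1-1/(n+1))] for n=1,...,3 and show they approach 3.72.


By continuity of measure from below: if A_n increases to A, then m(A_n) -> m(A).
Here A = [0, 3.72], so m(A) = 3.72
Step 1: a_1 = 3.72*(1 - 1/2) = 1.86, m(A_1) = 1.86
Step 2: a_2 = 3.72*(1 - 1/3) = 2.48, m(A_2) = 2.48
Step 3: a_3 = 3.72*(1 - 1/4) = 2.79, m(A_3) = 2.79
Limit: m(A_n) -> m([0,3.72]) = 3.72


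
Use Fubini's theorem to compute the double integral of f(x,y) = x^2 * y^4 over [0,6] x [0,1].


By Fubini's theorem, the double integral factors as a product of single integrals:
Step 1: integral_0^6 x^2 dx = [x^3/3] from 0 to 6
     = 6^3/3 = 72
Step 2: integral_0^1 y^4 dy = [y^5/5] from 0 to 1
     = 1^5/5 = 0.2
Step 3: Double integral = 72 * 0.2 = 14.4


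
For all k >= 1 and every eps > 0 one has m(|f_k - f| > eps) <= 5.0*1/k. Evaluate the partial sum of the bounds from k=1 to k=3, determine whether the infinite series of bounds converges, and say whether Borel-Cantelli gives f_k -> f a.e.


Step 1: List the terms 5.0*1/k for k = 1 to 3:
  k=1: 5
  k=2: 2.5
  k=3: 1.666667
Step 2: Partial sum = 5 + 2.5 + 1.666667
     = 9.166667
Step 3: The full series sum_(k>=1) 5.0*1/k diverges (harmonic series, p = 1; a nonzero constant multiple of a divergent series diverges).
Step 4: The (first) Borel-Cantelli lemma requires a summable sequence of measures, so it does not apply here;
        from this bound alone no conclusion about a.e. convergence can be drawn (convergence in measure still
        gives an a.e.-convergent subsequence, but not a.e. convergence of the whole sequence).
Conclusion: series diverges; Borel-Cantelli is inconclusive about a.e. convergence of f_k.


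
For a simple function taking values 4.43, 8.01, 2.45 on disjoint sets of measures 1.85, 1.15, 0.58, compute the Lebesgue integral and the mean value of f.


Step 1: Integral = sum(value_i * measure_i)
= 4.43*1.85 + 8.01*1.15 + 2.45*0.58
= 8.1955 + 9.2115 + 1.421
= 18.828
Step 2: Total measure of domain = 1.85 + 1.15 + 0.58 = 3.58
Step 3: Average value = 18.828 / 3.58 = 5.259218


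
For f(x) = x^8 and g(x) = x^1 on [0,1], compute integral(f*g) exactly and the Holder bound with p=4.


Step 1: Exact integral of f*g = integral(x^9, 0, 1) = 1/10
     = 0.1
Step 2: Holder bound with p=4, q=1.333333:
  ||f||_p = (integral x^32 dx)^(1/4) = (1/33)^(1/4) = 0.417226
  ||g||_q = (integral x^1.333333 dx)^(1/1.333333) = (1/2.333333)^(1/1.333333) = 0.529685
Step 3: Holder bound = ||f||_p * ||g||_q = 0.417226 * 0.529685 = 0.220998
Verification: 0.1 <= 0.220998 (Holder holds)


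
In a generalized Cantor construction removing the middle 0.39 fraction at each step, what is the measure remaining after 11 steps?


Step 1: At each step, fraction remaining = 1 - 0.39 = 0.61
Step 2: After 11 steps, measure = (0.61)^11
Result = 0.004351


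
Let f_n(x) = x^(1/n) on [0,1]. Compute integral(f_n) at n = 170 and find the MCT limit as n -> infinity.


At n = 170: f_170(x) = x^(1/170).
Step 1: integral(x^(1/170), 0, 1) = [x^(1/170+1) / (1/170+1)] from 0 to 1
     = 1 / (1/170 + 1) = 1 / ((170+1)/170) = 170/(170+1)
     = 170/171 = 0.994152
Step 2: As n -> infinity, f_n(x) = x^(1/n) -> 1 for x in (0,1], and f_n is increasing in n.
By MCT, lim_n integral(f_n) = integral(lim_n f_n) = integral(1, 0, 1) = 1.
Step 3: Verify convergence: 170/171 = 0.994152 -> 1
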